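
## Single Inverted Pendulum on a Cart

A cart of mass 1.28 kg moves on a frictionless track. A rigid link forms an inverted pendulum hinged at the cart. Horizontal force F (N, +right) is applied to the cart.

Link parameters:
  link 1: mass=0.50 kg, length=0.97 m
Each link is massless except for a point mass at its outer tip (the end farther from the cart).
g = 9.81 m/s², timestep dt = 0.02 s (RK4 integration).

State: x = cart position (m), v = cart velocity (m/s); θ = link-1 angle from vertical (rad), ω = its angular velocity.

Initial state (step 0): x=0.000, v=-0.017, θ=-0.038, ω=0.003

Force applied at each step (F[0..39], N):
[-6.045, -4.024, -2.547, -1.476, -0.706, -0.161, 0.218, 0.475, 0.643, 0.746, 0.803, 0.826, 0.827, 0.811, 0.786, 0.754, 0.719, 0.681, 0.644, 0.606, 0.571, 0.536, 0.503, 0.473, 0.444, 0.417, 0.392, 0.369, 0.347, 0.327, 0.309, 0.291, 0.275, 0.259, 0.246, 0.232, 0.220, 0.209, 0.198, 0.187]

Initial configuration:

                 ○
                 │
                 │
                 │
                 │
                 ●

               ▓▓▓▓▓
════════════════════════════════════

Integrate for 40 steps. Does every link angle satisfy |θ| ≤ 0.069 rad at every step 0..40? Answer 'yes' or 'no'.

Answer: yes

Derivation:
apply F[0]=-6.045 → step 1: x=-0.001, v=-0.109, θ=-0.037, ω=0.090
apply F[1]=-4.024 → step 2: x=-0.004, v=-0.169, θ=-0.035, ω=0.144
apply F[2]=-2.547 → step 3: x=-0.008, v=-0.206, θ=-0.032, ω=0.176
apply F[3]=-1.476 → step 4: x=-0.012, v=-0.227, θ=-0.028, ω=0.191
apply F[4]=-0.706 → step 5: x=-0.017, v=-0.236, θ=-0.024, ω=0.195
apply F[5]=-0.161 → step 6: x=-0.021, v=-0.237, θ=-0.020, ω=0.192
apply F[6]=+0.218 → step 7: x=-0.026, v=-0.232, θ=-0.016, ω=0.183
apply F[7]=+0.475 → step 8: x=-0.031, v=-0.223, θ=-0.013, ω=0.171
apply F[8]=+0.643 → step 9: x=-0.035, v=-0.212, θ=-0.010, ω=0.158
apply F[9]=+0.746 → step 10: x=-0.039, v=-0.200, θ=-0.007, ω=0.144
apply F[10]=+0.803 → step 11: x=-0.043, v=-0.187, θ=-0.004, ω=0.129
apply F[11]=+0.826 → step 12: x=-0.047, v=-0.174, θ=-0.001, ω=0.115
apply F[12]=+0.827 → step 13: x=-0.050, v=-0.161, θ=0.001, ω=0.102
apply F[13]=+0.811 → step 14: x=-0.053, v=-0.149, θ=0.003, ω=0.089
apply F[14]=+0.786 → step 15: x=-0.056, v=-0.137, θ=0.004, ω=0.078
apply F[15]=+0.754 → step 16: x=-0.059, v=-0.125, θ=0.006, ω=0.067
apply F[16]=+0.719 → step 17: x=-0.061, v=-0.114, θ=0.007, ω=0.057
apply F[17]=+0.681 → step 18: x=-0.063, v=-0.104, θ=0.008, ω=0.048
apply F[18]=+0.644 → step 19: x=-0.065, v=-0.095, θ=0.009, ω=0.040
apply F[19]=+0.606 → step 20: x=-0.067, v=-0.086, θ=0.010, ω=0.033
apply F[20]=+0.571 → step 21: x=-0.069, v=-0.078, θ=0.010, ω=0.027
apply F[21]=+0.536 → step 22: x=-0.070, v=-0.070, θ=0.011, ω=0.021
apply F[22]=+0.503 → step 23: x=-0.071, v=-0.063, θ=0.011, ω=0.016
apply F[23]=+0.473 → step 24: x=-0.073, v=-0.057, θ=0.012, ω=0.012
apply F[24]=+0.444 → step 25: x=-0.074, v=-0.051, θ=0.012, ω=0.008
apply F[25]=+0.417 → step 26: x=-0.075, v=-0.045, θ=0.012, ω=0.005
apply F[26]=+0.392 → step 27: x=-0.075, v=-0.040, θ=0.012, ω=0.002
apply F[27]=+0.369 → step 28: x=-0.076, v=-0.035, θ=0.012, ω=-0.001
apply F[28]=+0.347 → step 29: x=-0.077, v=-0.031, θ=0.012, ω=-0.003
apply F[29]=+0.327 → step 30: x=-0.077, v=-0.026, θ=0.012, ω=-0.005
apply F[30]=+0.309 → step 31: x=-0.078, v=-0.023, θ=0.012, ω=-0.007
apply F[31]=+0.291 → step 32: x=-0.078, v=-0.019, θ=0.012, ω=-0.008
apply F[32]=+0.275 → step 33: x=-0.079, v=-0.015, θ=0.011, ω=-0.009
apply F[33]=+0.259 → step 34: x=-0.079, v=-0.012, θ=0.011, ω=-0.010
apply F[34]=+0.246 → step 35: x=-0.079, v=-0.009, θ=0.011, ω=-0.011
apply F[35]=+0.232 → step 36: x=-0.079, v=-0.007, θ=0.011, ω=-0.012
apply F[36]=+0.220 → step 37: x=-0.079, v=-0.004, θ=0.010, ω=-0.013
apply F[37]=+0.209 → step 38: x=-0.080, v=-0.001, θ=0.010, ω=-0.013
apply F[38]=+0.198 → step 39: x=-0.080, v=0.001, θ=0.010, ω=-0.013
apply F[39]=+0.187 → step 40: x=-0.079, v=0.003, θ=0.010, ω=-0.014
Max |angle| over trajectory = 0.038 rad; bound = 0.069 → within bound.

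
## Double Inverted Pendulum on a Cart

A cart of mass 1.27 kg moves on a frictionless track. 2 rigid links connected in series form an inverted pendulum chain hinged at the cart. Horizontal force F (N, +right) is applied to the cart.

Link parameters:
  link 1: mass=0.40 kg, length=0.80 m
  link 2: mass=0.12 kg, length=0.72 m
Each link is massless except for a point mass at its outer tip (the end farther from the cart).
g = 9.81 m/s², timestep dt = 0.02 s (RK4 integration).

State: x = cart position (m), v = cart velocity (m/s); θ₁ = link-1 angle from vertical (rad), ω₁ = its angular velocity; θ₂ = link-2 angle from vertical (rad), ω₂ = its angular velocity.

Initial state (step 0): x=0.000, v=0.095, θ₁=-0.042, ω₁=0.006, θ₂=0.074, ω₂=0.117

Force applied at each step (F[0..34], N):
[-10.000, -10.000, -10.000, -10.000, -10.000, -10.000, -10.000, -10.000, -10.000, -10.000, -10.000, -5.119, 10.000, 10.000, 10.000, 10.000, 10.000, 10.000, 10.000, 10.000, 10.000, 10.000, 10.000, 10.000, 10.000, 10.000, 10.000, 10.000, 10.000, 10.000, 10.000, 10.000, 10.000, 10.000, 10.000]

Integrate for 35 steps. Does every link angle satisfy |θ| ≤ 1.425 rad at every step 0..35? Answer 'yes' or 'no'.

Answer: yes

Derivation:
apply F[0]=-10.000 → step 1: x=0.000, v=-0.059, θ₁=-0.040, ω₁=0.180, θ₂=0.077, ω₂=0.159
apply F[1]=-10.000 → step 2: x=-0.002, v=-0.213, θ₁=-0.035, ω₁=0.355, θ₂=0.080, ω₂=0.201
apply F[2]=-10.000 → step 3: x=-0.008, v=-0.368, θ₁=-0.026, ω₁=0.532, θ₂=0.085, ω₂=0.241
apply F[3]=-10.000 → step 4: x=-0.017, v=-0.524, θ₁=-0.013, ω₁=0.715, θ₂=0.090, ω₂=0.278
apply F[4]=-10.000 → step 5: x=-0.029, v=-0.681, θ₁=0.003, ω₁=0.903, θ₂=0.096, ω₂=0.312
apply F[5]=-10.000 → step 6: x=-0.044, v=-0.840, θ₁=0.023, ω₁=1.098, θ₂=0.102, ω₂=0.339
apply F[6]=-10.000 → step 7: x=-0.063, v=-1.000, θ₁=0.047, ω₁=1.302, θ₂=0.109, ω₂=0.361
apply F[7]=-10.000 → step 8: x=-0.084, v=-1.161, θ₁=0.075, ω₁=1.515, θ₂=0.117, ω₂=0.376
apply F[8]=-10.000 → step 9: x=-0.109, v=-1.323, θ₁=0.107, ω₁=1.738, θ₂=0.124, ω₂=0.383
apply F[9]=-10.000 → step 10: x=-0.137, v=-1.487, θ₁=0.144, ω₁=1.971, θ₂=0.132, ω₂=0.384
apply F[10]=-10.000 → step 11: x=-0.169, v=-1.651, θ₁=0.186, ω₁=2.214, θ₂=0.140, ω₂=0.379
apply F[11]=-5.119 → step 12: x=-0.203, v=-1.739, θ₁=0.232, ω₁=2.375, θ₂=0.147, ω₂=0.368
apply F[12]=+10.000 → step 13: x=-0.236, v=-1.596, θ₁=0.279, ω₁=2.269, θ₂=0.154, ω₂=0.342
apply F[13]=+10.000 → step 14: x=-0.266, v=-1.456, θ₁=0.323, ω₁=2.183, θ₂=0.161, ω₂=0.304
apply F[14]=+10.000 → step 15: x=-0.294, v=-1.320, θ₁=0.366, ω₁=2.116, θ₂=0.166, ω₂=0.254
apply F[15]=+10.000 → step 16: x=-0.319, v=-1.188, θ₁=0.408, ω₁=2.068, θ₂=0.171, ω₂=0.191
apply F[16]=+10.000 → step 17: x=-0.342, v=-1.058, θ₁=0.449, ω₁=2.037, θ₂=0.174, ω₂=0.117
apply F[17]=+10.000 → step 18: x=-0.362, v=-0.930, θ₁=0.489, ω₁=2.023, θ₂=0.175, ω₂=0.032
apply F[18]=+10.000 → step 19: x=-0.379, v=-0.805, θ₁=0.530, ω₁=2.024, θ₂=0.175, ω₂=-0.064
apply F[19]=+10.000 → step 20: x=-0.394, v=-0.682, θ₁=0.570, ω₁=2.041, θ₂=0.173, ω₂=-0.169
apply F[20]=+10.000 → step 21: x=-0.406, v=-0.560, θ₁=0.612, ω₁=2.073, θ₂=0.168, ω₂=-0.284
apply F[21]=+10.000 → step 22: x=-0.416, v=-0.438, θ₁=0.653, ω₁=2.118, θ₂=0.161, ω₂=-0.406
apply F[22]=+10.000 → step 23: x=-0.424, v=-0.318, θ₁=0.696, ω₁=2.176, θ₂=0.152, ω₂=-0.534
apply F[23]=+10.000 → step 24: x=-0.429, v=-0.197, θ₁=0.741, ω₁=2.246, θ₂=0.140, ω₂=-0.667
apply F[24]=+10.000 → step 25: x=-0.432, v=-0.075, θ₁=0.786, ω₁=2.328, θ₂=0.125, ω₂=-0.802
apply F[25]=+10.000 → step 26: x=-0.432, v=0.047, θ₁=0.834, ω₁=2.419, θ₂=0.108, ω₂=-0.938
apply F[26]=+10.000 → step 27: x=-0.430, v=0.171, θ₁=0.883, ω₁=2.520, θ₂=0.088, ω₂=-1.071
apply F[27]=+10.000 → step 28: x=-0.425, v=0.298, θ₁=0.935, ω₁=2.630, θ₂=0.065, ω₂=-1.199
apply F[28]=+10.000 → step 29: x=-0.418, v=0.427, θ₁=0.988, ω₁=2.749, θ₂=0.040, ω₂=-1.318
apply F[29]=+10.000 → step 30: x=-0.408, v=0.560, θ₁=1.045, ω₁=2.876, θ₂=0.013, ω₂=-1.425
apply F[30]=+10.000 → step 31: x=-0.395, v=0.697, θ₁=1.104, ω₁=3.011, θ₂=-0.017, ω₂=-1.518
apply F[31]=+10.000 → step 32: x=-0.380, v=0.838, θ₁=1.165, ω₁=3.156, θ₂=-0.048, ω₂=-1.591
apply F[32]=+10.000 → step 33: x=-0.362, v=0.984, θ₁=1.230, ω₁=3.310, θ₂=-0.080, ω₂=-1.642
apply F[33]=+10.000 → step 34: x=-0.341, v=1.136, θ₁=1.298, ω₁=3.477, θ₂=-0.114, ω₂=-1.667
apply F[34]=+10.000 → step 35: x=-0.316, v=1.295, θ₁=1.369, ω₁=3.657, θ₂=-0.147, ω₂=-1.661
Max |angle| over trajectory = 1.369 rad; bound = 1.425 → within bound.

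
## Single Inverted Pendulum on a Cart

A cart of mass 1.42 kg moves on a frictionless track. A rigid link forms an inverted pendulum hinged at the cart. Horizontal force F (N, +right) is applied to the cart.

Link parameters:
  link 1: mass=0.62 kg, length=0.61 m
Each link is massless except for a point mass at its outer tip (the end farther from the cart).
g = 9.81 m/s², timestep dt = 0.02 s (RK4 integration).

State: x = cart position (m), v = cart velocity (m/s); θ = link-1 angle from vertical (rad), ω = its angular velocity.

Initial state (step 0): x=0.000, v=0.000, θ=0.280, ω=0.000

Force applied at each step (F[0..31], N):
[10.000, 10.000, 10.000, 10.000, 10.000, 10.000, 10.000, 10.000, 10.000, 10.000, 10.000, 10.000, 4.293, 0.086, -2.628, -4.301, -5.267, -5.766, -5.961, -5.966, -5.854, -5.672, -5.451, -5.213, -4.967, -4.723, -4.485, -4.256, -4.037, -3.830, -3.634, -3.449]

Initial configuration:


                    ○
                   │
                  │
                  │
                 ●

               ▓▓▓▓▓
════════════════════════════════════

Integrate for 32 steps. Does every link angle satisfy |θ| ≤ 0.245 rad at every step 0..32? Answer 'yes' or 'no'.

apply F[0]=+10.000 → step 1: x=0.001, v=0.114, θ=0.279, ω=-0.091
apply F[1]=+10.000 → step 2: x=0.005, v=0.229, θ=0.276, ω=-0.184
apply F[2]=+10.000 → step 3: x=0.010, v=0.344, θ=0.272, ω=-0.278
apply F[3]=+10.000 → step 4: x=0.018, v=0.459, θ=0.265, ω=-0.375
apply F[4]=+10.000 → step 5: x=0.029, v=0.576, θ=0.257, ω=-0.476
apply F[5]=+10.000 → step 6: x=0.041, v=0.693, θ=0.246, ω=-0.583
apply F[6]=+10.000 → step 7: x=0.056, v=0.812, θ=0.233, ω=-0.695
apply F[7]=+10.000 → step 8: x=0.074, v=0.932, θ=0.218, ω=-0.815
apply F[8]=+10.000 → step 9: x=0.094, v=1.054, θ=0.201, ω=-0.944
apply F[9]=+10.000 → step 10: x=0.116, v=1.178, θ=0.180, ω=-1.082
apply F[10]=+10.000 → step 11: x=0.141, v=1.304, θ=0.157, ω=-1.232
apply F[11]=+10.000 → step 12: x=0.168, v=1.433, θ=0.131, ω=-1.395
apply F[12]=+4.293 → step 13: x=0.197, v=1.484, θ=0.103, ω=-1.441
apply F[13]=+0.086 → step 14: x=0.227, v=1.479, θ=0.074, ω=-1.404
apply F[14]=-2.628 → step 15: x=0.256, v=1.437, θ=0.047, ω=-1.316
apply F[15]=-4.301 → step 16: x=0.284, v=1.374, θ=0.022, ω=-1.202
apply F[16]=-5.267 → step 17: x=0.311, v=1.299, θ=-0.001, ω=-1.076
apply F[17]=-5.766 → step 18: x=0.336, v=1.219, θ=-0.021, ω=-0.948
apply F[18]=-5.961 → step 19: x=0.360, v=1.137, θ=-0.039, ω=-0.824
apply F[19]=-5.966 → step 20: x=0.382, v=1.057, θ=-0.054, ω=-0.708
apply F[20]=-5.854 → step 21: x=0.402, v=0.980, θ=-0.067, ω=-0.601
apply F[21]=-5.672 → step 22: x=0.421, v=0.906, θ=-0.078, ω=-0.504
apply F[22]=-5.451 → step 23: x=0.438, v=0.837, θ=-0.087, ω=-0.417
apply F[23]=-5.213 → step 24: x=0.454, v=0.771, θ=-0.095, ω=-0.339
apply F[24]=-4.967 → step 25: x=0.469, v=0.710, θ=-0.101, ω=-0.270
apply F[25]=-4.723 → step 26: x=0.483, v=0.652, θ=-0.106, ω=-0.210
apply F[26]=-4.485 → step 27: x=0.495, v=0.599, θ=-0.109, ω=-0.157
apply F[27]=-4.256 → step 28: x=0.507, v=0.548, θ=-0.112, ω=-0.110
apply F[28]=-4.037 → step 29: x=0.517, v=0.501, θ=-0.114, ω=-0.070
apply F[29]=-3.830 → step 30: x=0.527, v=0.457, θ=-0.115, ω=-0.035
apply F[30]=-3.634 → step 31: x=0.536, v=0.416, θ=-0.115, ω=-0.005
apply F[31]=-3.449 → step 32: x=0.544, v=0.378, θ=-0.115, ω=0.021
Max |angle| over trajectory = 0.280 rad; bound = 0.245 → exceeded.

Answer: no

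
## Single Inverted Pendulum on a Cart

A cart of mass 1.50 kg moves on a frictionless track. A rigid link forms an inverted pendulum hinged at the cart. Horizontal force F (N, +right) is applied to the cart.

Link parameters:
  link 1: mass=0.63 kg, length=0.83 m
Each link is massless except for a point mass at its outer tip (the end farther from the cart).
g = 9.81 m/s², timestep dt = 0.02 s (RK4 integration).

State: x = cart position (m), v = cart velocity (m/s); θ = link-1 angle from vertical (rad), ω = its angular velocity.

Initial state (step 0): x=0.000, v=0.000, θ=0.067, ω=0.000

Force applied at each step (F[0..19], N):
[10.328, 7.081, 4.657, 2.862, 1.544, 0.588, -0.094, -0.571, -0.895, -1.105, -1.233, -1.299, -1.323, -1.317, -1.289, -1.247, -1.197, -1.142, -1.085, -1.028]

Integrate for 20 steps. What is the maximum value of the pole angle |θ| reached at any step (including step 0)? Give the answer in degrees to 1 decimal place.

Answer: 3.8°

Derivation:
apply F[0]=+10.328 → step 1: x=0.001, v=0.132, θ=0.066, ω=-0.143
apply F[1]=+7.081 → step 2: x=0.005, v=0.221, θ=0.062, ω=-0.235
apply F[2]=+4.657 → step 3: x=0.010, v=0.278, θ=0.057, ω=-0.290
apply F[3]=+2.862 → step 4: x=0.016, v=0.312, θ=0.050, ω=-0.318
apply F[4]=+1.544 → step 5: x=0.022, v=0.329, θ=0.044, ω=-0.327
apply F[5]=+0.588 → step 6: x=0.029, v=0.333, θ=0.038, ω=-0.322
apply F[6]=-0.094 → step 7: x=0.035, v=0.329, θ=0.031, ω=-0.309
apply F[7]=-0.571 → step 8: x=0.042, v=0.319, θ=0.025, ω=-0.291
apply F[8]=-0.895 → step 9: x=0.048, v=0.305, θ=0.020, ω=-0.269
apply F[9]=-1.105 → step 10: x=0.054, v=0.289, θ=0.015, ω=-0.245
apply F[10]=-1.233 → step 11: x=0.060, v=0.272, θ=0.010, ω=-0.222
apply F[11]=-1.299 → step 12: x=0.065, v=0.254, θ=0.006, ω=-0.198
apply F[12]=-1.323 → step 13: x=0.070, v=0.236, θ=0.002, ω=-0.176
apply F[13]=-1.317 → step 14: x=0.074, v=0.218, θ=-0.001, ω=-0.154
apply F[14]=-1.289 → step 15: x=0.079, v=0.201, θ=-0.004, ω=-0.135
apply F[15]=-1.247 → step 16: x=0.082, v=0.185, θ=-0.007, ω=-0.116
apply F[16]=-1.197 → step 17: x=0.086, v=0.170, θ=-0.009, ω=-0.100
apply F[17]=-1.142 → step 18: x=0.089, v=0.156, θ=-0.011, ω=-0.085
apply F[18]=-1.085 → step 19: x=0.092, v=0.142, θ=-0.012, ω=-0.071
apply F[19]=-1.028 → step 20: x=0.095, v=0.129, θ=-0.014, ω=-0.059
Max |angle| over trajectory = 0.067 rad = 3.8°.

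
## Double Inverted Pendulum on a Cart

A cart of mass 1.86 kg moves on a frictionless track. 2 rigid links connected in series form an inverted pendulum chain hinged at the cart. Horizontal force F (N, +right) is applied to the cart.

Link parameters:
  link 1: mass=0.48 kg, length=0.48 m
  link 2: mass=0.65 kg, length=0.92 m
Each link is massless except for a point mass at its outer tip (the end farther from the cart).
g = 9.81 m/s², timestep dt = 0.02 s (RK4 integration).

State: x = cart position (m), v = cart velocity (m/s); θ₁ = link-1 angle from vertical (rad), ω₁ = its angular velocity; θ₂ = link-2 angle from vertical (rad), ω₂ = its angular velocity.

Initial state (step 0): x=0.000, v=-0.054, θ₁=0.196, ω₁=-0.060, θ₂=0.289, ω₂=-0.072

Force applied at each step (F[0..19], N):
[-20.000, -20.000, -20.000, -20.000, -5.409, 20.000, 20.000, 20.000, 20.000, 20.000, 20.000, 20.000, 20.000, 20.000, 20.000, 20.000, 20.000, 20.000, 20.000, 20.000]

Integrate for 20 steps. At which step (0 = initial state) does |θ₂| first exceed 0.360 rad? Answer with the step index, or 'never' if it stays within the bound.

Answer: never

Derivation:
apply F[0]=-20.000 → step 1: x=-0.003, v=-0.286, θ₁=0.200, ω₁=0.458, θ₂=0.288, ω₂=-0.038
apply F[1]=-20.000 → step 2: x=-0.011, v=-0.518, θ₁=0.214, ω₁=0.983, θ₂=0.287, ω₂=-0.010
apply F[2]=-20.000 → step 3: x=-0.024, v=-0.750, θ₁=0.239, ω₁=1.524, θ₂=0.287, ω₂=0.010
apply F[3]=-20.000 → step 4: x=-0.041, v=-0.981, θ₁=0.275, ω₁=2.083, θ₂=0.288, ω₂=0.018
apply F[4]=-5.409 → step 5: x=-0.062, v=-1.060, θ₁=0.320, ω₁=2.363, θ₂=0.288, ω₂=0.016
apply F[5]=+20.000 → step 6: x=-0.081, v=-0.884, θ₁=0.365, ω₁=2.186, θ₂=0.288, ω₂=-0.012
apply F[6]=+20.000 → step 7: x=-0.097, v=-0.715, θ₁=0.408, ω₁=2.068, θ₂=0.287, ω₂=-0.062
apply F[7]=+20.000 → step 8: x=-0.110, v=-0.551, θ₁=0.448, ω₁=2.006, θ₂=0.286, ω₂=-0.135
apply F[8]=+20.000 → step 9: x=-0.119, v=-0.390, θ₁=0.488, ω₁=1.994, θ₂=0.282, ω₂=-0.228
apply F[9]=+20.000 → step 10: x=-0.126, v=-0.233, θ₁=0.528, ω₁=2.027, θ₂=0.276, ω₂=-0.341
apply F[10]=+20.000 → step 11: x=-0.129, v=-0.077, θ₁=0.570, ω₁=2.101, θ₂=0.268, ω₂=-0.472
apply F[11]=+20.000 → step 12: x=-0.129, v=0.078, θ₁=0.613, ω₁=2.210, θ₂=0.257, ω₂=-0.618
apply F[12]=+20.000 → step 13: x=-0.126, v=0.234, θ₁=0.658, ω₁=2.349, θ₂=0.243, ω₂=-0.775
apply F[13]=+20.000 → step 14: x=-0.119, v=0.392, θ₁=0.707, ω₁=2.509, θ₂=0.226, ω₂=-0.941
apply F[14]=+20.000 → step 15: x=-0.110, v=0.552, θ₁=0.759, ω₁=2.685, θ₂=0.206, ω₂=-1.111
apply F[15]=+20.000 → step 16: x=-0.097, v=0.716, θ₁=0.814, ω₁=2.869, θ₂=0.182, ω₂=-1.280
apply F[16]=+20.000 → step 17: x=-0.081, v=0.885, θ₁=0.873, ω₁=3.056, θ₂=0.155, ω₂=-1.443
apply F[17]=+20.000 → step 18: x=-0.062, v=1.058, θ₁=0.936, ω₁=3.243, θ₂=0.124, ω₂=-1.598
apply F[18]=+20.000 → step 19: x=-0.039, v=1.236, θ₁=1.003, ω₁=3.426, θ₂=0.091, ω₂=-1.742
apply F[19]=+20.000 → step 20: x=-0.012, v=1.419, θ₁=1.073, ω₁=3.608, θ₂=0.055, ω₂=-1.872
max |θ₂| = 0.289 ≤ 0.360 over all 21 states.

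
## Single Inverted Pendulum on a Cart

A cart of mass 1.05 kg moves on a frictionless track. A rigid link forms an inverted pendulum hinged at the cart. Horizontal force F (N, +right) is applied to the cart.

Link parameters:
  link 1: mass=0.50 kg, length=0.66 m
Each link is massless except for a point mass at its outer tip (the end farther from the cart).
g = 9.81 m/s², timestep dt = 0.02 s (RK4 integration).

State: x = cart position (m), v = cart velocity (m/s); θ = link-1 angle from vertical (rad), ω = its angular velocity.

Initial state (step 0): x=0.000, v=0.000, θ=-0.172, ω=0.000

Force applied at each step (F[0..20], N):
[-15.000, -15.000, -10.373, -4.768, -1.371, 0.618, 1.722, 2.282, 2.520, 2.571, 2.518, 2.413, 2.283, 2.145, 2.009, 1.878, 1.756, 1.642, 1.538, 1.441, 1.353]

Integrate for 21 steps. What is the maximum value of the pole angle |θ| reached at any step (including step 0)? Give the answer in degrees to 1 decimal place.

apply F[0]=-15.000 → step 1: x=-0.003, v=-0.266, θ=-0.169, ω=0.347
apply F[1]=-15.000 → step 2: x=-0.011, v=-0.534, θ=-0.158, ω=0.699
apply F[2]=-10.373 → step 3: x=-0.023, v=-0.716, θ=-0.142, ω=0.927
apply F[3]=-4.768 → step 4: x=-0.038, v=-0.795, θ=-0.123, ω=1.007
apply F[4]=-1.371 → step 5: x=-0.054, v=-0.811, θ=-0.102, ω=0.998
apply F[5]=+0.618 → step 6: x=-0.070, v=-0.792, θ=-0.083, ω=0.940
apply F[6]=+1.722 → step 7: x=-0.086, v=-0.752, θ=-0.065, ω=0.859
apply F[7]=+2.282 → step 8: x=-0.100, v=-0.704, θ=-0.049, ω=0.769
apply F[8]=+2.520 → step 9: x=-0.114, v=-0.652, θ=-0.034, ω=0.678
apply F[9]=+2.571 → step 10: x=-0.126, v=-0.601, θ=-0.022, ω=0.592
apply F[10]=+2.518 → step 11: x=-0.138, v=-0.551, θ=-0.011, ω=0.512
apply F[11]=+2.413 → step 12: x=-0.149, v=-0.505, θ=-0.001, ω=0.440
apply F[12]=+2.283 → step 13: x=-0.158, v=-0.462, θ=0.007, ω=0.376
apply F[13]=+2.145 → step 14: x=-0.167, v=-0.422, θ=0.014, ω=0.319
apply F[14]=+2.009 → step 15: x=-0.175, v=-0.385, θ=0.020, ω=0.268
apply F[15]=+1.878 → step 16: x=-0.182, v=-0.351, θ=0.025, ω=0.224
apply F[16]=+1.756 → step 17: x=-0.189, v=-0.321, θ=0.029, ω=0.185
apply F[17]=+1.642 → step 18: x=-0.195, v=-0.292, θ=0.032, ω=0.151
apply F[18]=+1.538 → step 19: x=-0.201, v=-0.266, θ=0.035, ω=0.121
apply F[19]=+1.441 → step 20: x=-0.206, v=-0.242, θ=0.037, ω=0.095
apply F[20]=+1.353 → step 21: x=-0.211, v=-0.220, θ=0.039, ω=0.073
Max |angle| over trajectory = 0.172 rad = 9.9°.

Answer: 9.9°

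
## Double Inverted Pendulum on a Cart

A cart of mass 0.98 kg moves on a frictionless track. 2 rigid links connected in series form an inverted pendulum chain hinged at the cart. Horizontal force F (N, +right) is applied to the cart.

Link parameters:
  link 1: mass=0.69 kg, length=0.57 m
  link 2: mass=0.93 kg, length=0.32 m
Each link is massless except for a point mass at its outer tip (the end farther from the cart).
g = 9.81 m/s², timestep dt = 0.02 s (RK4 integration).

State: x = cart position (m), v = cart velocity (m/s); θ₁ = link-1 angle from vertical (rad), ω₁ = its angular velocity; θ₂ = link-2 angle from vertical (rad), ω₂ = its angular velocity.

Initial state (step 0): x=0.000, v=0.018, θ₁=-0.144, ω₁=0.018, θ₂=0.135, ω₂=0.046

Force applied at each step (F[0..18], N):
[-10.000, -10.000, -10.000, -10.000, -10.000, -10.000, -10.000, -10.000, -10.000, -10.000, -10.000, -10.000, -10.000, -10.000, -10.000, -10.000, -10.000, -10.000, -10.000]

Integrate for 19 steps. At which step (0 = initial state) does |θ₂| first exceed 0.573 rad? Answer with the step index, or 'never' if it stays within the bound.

Answer: 11

Derivation:
apply F[0]=-10.000 → step 1: x=-0.001, v=-0.140, θ₁=-0.143, ω₁=0.119, θ₂=0.140, ω₂=0.444
apply F[1]=-10.000 → step 2: x=-0.006, v=-0.299, θ₁=-0.139, ω₁=0.224, θ₂=0.153, ω₂=0.846
apply F[2]=-10.000 → step 3: x=-0.013, v=-0.460, θ₁=-0.134, ω₁=0.333, θ₂=0.174, ω₂=1.256
apply F[3]=-10.000 → step 4: x=-0.024, v=-0.625, θ₁=-0.126, ω₁=0.452, θ₂=0.203, ω₂=1.674
apply F[4]=-10.000 → step 5: x=-0.038, v=-0.795, θ₁=-0.115, ω₁=0.584, θ₂=0.241, ω₂=2.101
apply F[5]=-10.000 → step 6: x=-0.056, v=-0.970, θ₁=-0.102, ω₁=0.735, θ₂=0.287, ω₂=2.533
apply F[6]=-10.000 → step 7: x=-0.077, v=-1.151, θ₁=-0.086, ω₁=0.910, θ₂=0.342, ω₂=2.963
apply F[7]=-10.000 → step 8: x=-0.102, v=-1.338, θ₁=-0.066, ω₁=1.119, θ₂=0.406, ω₂=3.382
apply F[8]=-10.000 → step 9: x=-0.131, v=-1.532, θ₁=-0.041, ω₁=1.368, θ₂=0.477, ω₂=3.775
apply F[9]=-10.000 → step 10: x=-0.163, v=-1.732, θ₁=-0.011, ω₁=1.665, θ₂=0.556, ω₂=4.125
apply F[10]=-10.000 → step 11: x=-0.200, v=-1.937, θ₁=0.026, ω₁=2.015, θ₂=0.642, ω₂=4.415
apply F[11]=-10.000 → step 12: x=-0.241, v=-2.144, θ₁=0.070, ω₁=2.421, θ₂=0.732, ω₂=4.621
apply F[12]=-10.000 → step 13: x=-0.286, v=-2.352, θ₁=0.123, ω₁=2.880, θ₂=0.826, ω₂=4.720
apply F[13]=-10.000 → step 14: x=-0.335, v=-2.554, θ₁=0.186, ω₁=3.385, θ₂=0.920, ω₂=4.688
apply F[14]=-10.000 → step 15: x=-0.388, v=-2.744, θ₁=0.259, ω₁=3.923, θ₂=1.012, ω₂=4.503
apply F[15]=-10.000 → step 16: x=-0.444, v=-2.914, θ₁=0.343, ω₁=4.475, θ₂=1.099, ω₂=4.152
apply F[16]=-10.000 → step 17: x=-0.504, v=-3.052, θ₁=0.438, ω₁=5.020, θ₂=1.177, ω₂=3.631
apply F[17]=-10.000 → step 18: x=-0.566, v=-3.148, θ₁=0.544, ω₁=5.540, θ₂=1.244, ω₂=2.959
apply F[18]=-10.000 → step 19: x=-0.630, v=-3.190, θ₁=0.659, ω₁=6.022, θ₂=1.295, ω₂=2.173
|θ₂| = 0.642 > 0.573 first at step 11.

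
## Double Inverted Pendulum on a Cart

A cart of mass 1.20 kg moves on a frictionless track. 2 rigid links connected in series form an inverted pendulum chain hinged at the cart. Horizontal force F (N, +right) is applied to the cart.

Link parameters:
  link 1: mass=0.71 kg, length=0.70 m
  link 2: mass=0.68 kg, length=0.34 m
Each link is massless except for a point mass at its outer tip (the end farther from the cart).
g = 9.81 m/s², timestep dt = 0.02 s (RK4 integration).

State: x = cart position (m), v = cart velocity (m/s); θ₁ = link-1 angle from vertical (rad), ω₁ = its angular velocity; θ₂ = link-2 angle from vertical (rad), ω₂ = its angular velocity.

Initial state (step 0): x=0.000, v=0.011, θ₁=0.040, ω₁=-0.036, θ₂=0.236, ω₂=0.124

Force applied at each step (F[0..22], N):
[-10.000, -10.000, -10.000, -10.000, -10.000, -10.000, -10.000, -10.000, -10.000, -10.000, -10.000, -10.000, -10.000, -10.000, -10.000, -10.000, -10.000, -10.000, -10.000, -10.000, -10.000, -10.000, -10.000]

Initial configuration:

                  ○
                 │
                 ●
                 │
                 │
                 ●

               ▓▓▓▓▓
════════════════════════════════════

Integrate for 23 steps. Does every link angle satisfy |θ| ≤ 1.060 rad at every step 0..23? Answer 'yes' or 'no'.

apply F[0]=-10.000 → step 1: x=-0.002, v=-0.164, θ₁=0.041, ω₁=0.177, θ₂=0.241, ω₂=0.330
apply F[1]=-10.000 → step 2: x=-0.007, v=-0.340, θ₁=0.047, ω₁=0.393, θ₂=0.249, ω₂=0.536
apply F[2]=-10.000 → step 3: x=-0.015, v=-0.517, θ₁=0.057, ω₁=0.613, θ₂=0.262, ω₂=0.739
apply F[3]=-10.000 → step 4: x=-0.027, v=-0.696, θ₁=0.072, ω₁=0.841, θ₂=0.279, ω₂=0.937
apply F[4]=-10.000 → step 5: x=-0.043, v=-0.878, θ₁=0.091, ω₁=1.079, θ₂=0.299, ω₂=1.125
apply F[5]=-10.000 → step 6: x=-0.062, v=-1.061, θ₁=0.115, ω₁=1.331, θ₂=0.324, ω₂=1.298
apply F[6]=-10.000 → step 7: x=-0.085, v=-1.247, θ₁=0.144, ω₁=1.596, θ₂=0.351, ω₂=1.452
apply F[7]=-10.000 → step 8: x=-0.112, v=-1.434, θ₁=0.179, ω₁=1.877, θ₂=0.382, ω₂=1.580
apply F[8]=-10.000 → step 9: x=-0.143, v=-1.621, θ₁=0.219, ω₁=2.173, θ₂=0.414, ω₂=1.678
apply F[9]=-10.000 → step 10: x=-0.177, v=-1.804, θ₁=0.266, ω₁=2.481, θ₂=0.448, ω₂=1.743
apply F[10]=-10.000 → step 11: x=-0.215, v=-1.980, θ₁=0.319, ω₁=2.799, θ₂=0.484, ω₂=1.771
apply F[11]=-10.000 → step 12: x=-0.256, v=-2.144, θ₁=0.378, ω₁=3.118, θ₂=0.519, ω₂=1.768
apply F[12]=-10.000 → step 13: x=-0.301, v=-2.293, θ₁=0.443, ω₁=3.433, θ₂=0.554, ω₂=1.740
apply F[13]=-10.000 → step 14: x=-0.348, v=-2.420, θ₁=0.515, ω₁=3.734, θ₂=0.589, ω₂=1.701
apply F[14]=-10.000 → step 15: x=-0.397, v=-2.522, θ₁=0.593, ω₁=4.013, θ₂=0.622, ω₂=1.670
apply F[15]=-10.000 → step 16: x=-0.448, v=-2.596, θ₁=0.675, ω₁=4.265, θ₂=0.656, ω₂=1.667
apply F[16]=-10.000 → step 17: x=-0.501, v=-2.641, θ₁=0.763, ω₁=4.488, θ₂=0.689, ω₂=1.710
apply F[17]=-10.000 → step 18: x=-0.554, v=-2.657, θ₁=0.855, ω₁=4.680, θ₂=0.724, ω₂=1.815
apply F[18]=-10.000 → step 19: x=-0.607, v=-2.647, θ₁=0.950, ω₁=4.846, θ₂=0.762, ω₂=1.993
apply F[19]=-10.000 → step 20: x=-0.660, v=-2.611, θ₁=1.048, ω₁=4.990, θ₂=0.805, ω₂=2.250
apply F[20]=-10.000 → step 21: x=-0.711, v=-2.551, θ₁=1.150, ω₁=5.117, θ₂=0.853, ω₂=2.588
apply F[21]=-10.000 → step 22: x=-0.761, v=-2.469, θ₁=1.253, ω₁=5.230, θ₂=0.909, ω₂=3.006
apply F[22]=-10.000 → step 23: x=-0.810, v=-2.366, θ₁=1.359, ω₁=5.333, θ₂=0.974, ω₂=3.505
Max |angle| over trajectory = 1.359 rad; bound = 1.060 → exceeded.

Answer: no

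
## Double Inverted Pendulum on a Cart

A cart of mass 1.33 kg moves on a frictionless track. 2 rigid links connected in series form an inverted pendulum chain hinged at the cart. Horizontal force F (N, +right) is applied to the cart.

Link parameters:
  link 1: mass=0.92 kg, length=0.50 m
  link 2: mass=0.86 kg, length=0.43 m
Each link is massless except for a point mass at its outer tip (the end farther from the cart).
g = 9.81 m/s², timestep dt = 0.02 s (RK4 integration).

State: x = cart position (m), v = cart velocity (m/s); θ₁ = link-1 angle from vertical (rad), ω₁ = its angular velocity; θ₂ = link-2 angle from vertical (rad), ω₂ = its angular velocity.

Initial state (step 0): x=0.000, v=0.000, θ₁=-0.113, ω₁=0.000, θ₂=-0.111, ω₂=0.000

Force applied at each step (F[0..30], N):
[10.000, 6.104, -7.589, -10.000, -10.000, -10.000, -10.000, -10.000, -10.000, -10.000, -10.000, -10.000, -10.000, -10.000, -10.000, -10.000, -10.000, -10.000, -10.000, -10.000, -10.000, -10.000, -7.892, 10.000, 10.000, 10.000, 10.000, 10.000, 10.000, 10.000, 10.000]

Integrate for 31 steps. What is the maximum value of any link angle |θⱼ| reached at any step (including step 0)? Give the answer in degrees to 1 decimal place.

Answer: 42.4°

Derivation:
apply F[0]=+10.000 → step 1: x=0.002, v=0.177, θ₁=-0.117, ω₁=-0.397, θ₂=-0.111, ω₂=0.003
apply F[1]=+6.104 → step 2: x=0.007, v=0.298, θ₁=-0.128, ω₁=-0.688, θ₂=-0.111, ω₂=0.011
apply F[2]=-7.589 → step 3: x=0.012, v=0.219, θ₁=-0.141, ω₁=-0.595, θ₂=-0.110, ω₂=0.033
apply F[3]=-10.000 → step 4: x=0.015, v=0.109, θ₁=-0.151, ω₁=-0.448, θ₂=-0.109, ω₂=0.066
apply F[4]=-10.000 → step 5: x=0.016, v=0.002, θ₁=-0.159, ω₁=-0.315, θ₂=-0.108, ω₂=0.110
apply F[5]=-10.000 → step 6: x=0.015, v=-0.103, θ₁=-0.164, ω₁=-0.191, θ₂=-0.105, ω₂=0.161
apply F[6]=-10.000 → step 7: x=0.012, v=-0.208, θ₁=-0.166, ω₁=-0.074, θ₂=-0.101, ω₂=0.220
apply F[7]=-10.000 → step 8: x=0.007, v=-0.311, θ₁=-0.167, ω₁=0.039, θ₂=-0.096, ω₂=0.284
apply F[8]=-10.000 → step 9: x=-0.001, v=-0.416, θ₁=-0.165, ω₁=0.151, θ₂=-0.090, ω₂=0.352
apply F[9]=-10.000 → step 10: x=-0.010, v=-0.521, θ₁=-0.161, ω₁=0.265, θ₂=-0.082, ω₂=0.424
apply F[10]=-10.000 → step 11: x=-0.021, v=-0.628, θ₁=-0.154, ω₁=0.384, θ₂=-0.073, ω₂=0.499
apply F[11]=-10.000 → step 12: x=-0.035, v=-0.737, θ₁=-0.145, ω₁=0.510, θ₂=-0.062, ω₂=0.575
apply F[12]=-10.000 → step 13: x=-0.051, v=-0.849, θ₁=-0.134, ω₁=0.647, θ₂=-0.050, ω₂=0.651
apply F[13]=-10.000 → step 14: x=-0.069, v=-0.966, θ₁=-0.119, ω₁=0.797, θ₂=-0.036, ω₂=0.727
apply F[14]=-10.000 → step 15: x=-0.089, v=-1.087, θ₁=-0.102, ω₁=0.965, θ₂=-0.021, ω₂=0.799
apply F[15]=-10.000 → step 16: x=-0.112, v=-1.214, θ₁=-0.080, ω₁=1.155, θ₂=-0.004, ω₂=0.867
apply F[16]=-10.000 → step 17: x=-0.138, v=-1.347, θ₁=-0.055, ω₁=1.370, θ₂=0.014, ω₂=0.928
apply F[17]=-10.000 → step 18: x=-0.166, v=-1.488, θ₁=-0.025, ω₁=1.615, θ₂=0.033, ω₂=0.978
apply F[18]=-10.000 → step 19: x=-0.198, v=-1.637, θ₁=0.010, ω₁=1.893, θ₂=0.053, ω₂=1.016
apply F[19]=-10.000 → step 20: x=-0.232, v=-1.793, θ₁=0.051, ω₁=2.208, θ₂=0.073, ω₂=1.038
apply F[20]=-10.000 → step 21: x=-0.269, v=-1.955, θ₁=0.098, ω₁=2.558, θ₂=0.094, ω₂=1.044
apply F[21]=-10.000 → step 22: x=-0.310, v=-2.121, θ₁=0.153, ω₁=2.939, θ₂=0.115, ω₂=1.036
apply F[22]=-7.892 → step 23: x=-0.354, v=-2.256, θ₁=0.215, ω₁=3.282, θ₂=0.136, ω₂=1.019
apply F[23]=+10.000 → step 24: x=-0.398, v=-2.141, θ₁=0.280, ω₁=3.176, θ₂=0.156, ω₂=0.969
apply F[24]=+10.000 → step 25: x=-0.440, v=-2.037, θ₁=0.343, ω₁=3.128, θ₂=0.174, ω₂=0.894
apply F[25]=+10.000 → step 26: x=-0.479, v=-1.942, θ₁=0.405, ω₁=3.133, θ₂=0.191, ω₂=0.798
apply F[26]=+10.000 → step 27: x=-0.517, v=-1.853, θ₁=0.468, ω₁=3.182, θ₂=0.206, ω₂=0.683
apply F[27]=+10.000 → step 28: x=-0.554, v=-1.767, θ₁=0.533, ω₁=3.269, θ₂=0.218, ω₂=0.555
apply F[28]=+10.000 → step 29: x=-0.588, v=-1.681, θ₁=0.599, ω₁=3.388, θ₂=0.228, ω₂=0.419
apply F[29]=+10.000 → step 30: x=-0.621, v=-1.593, θ₁=0.668, ω₁=3.531, θ₂=0.235, ω₂=0.280
apply F[30]=+10.000 → step 31: x=-0.652, v=-1.500, θ₁=0.741, ω₁=3.693, θ₂=0.239, ω₂=0.146
Max |angle| over trajectory = 0.741 rad = 42.4°.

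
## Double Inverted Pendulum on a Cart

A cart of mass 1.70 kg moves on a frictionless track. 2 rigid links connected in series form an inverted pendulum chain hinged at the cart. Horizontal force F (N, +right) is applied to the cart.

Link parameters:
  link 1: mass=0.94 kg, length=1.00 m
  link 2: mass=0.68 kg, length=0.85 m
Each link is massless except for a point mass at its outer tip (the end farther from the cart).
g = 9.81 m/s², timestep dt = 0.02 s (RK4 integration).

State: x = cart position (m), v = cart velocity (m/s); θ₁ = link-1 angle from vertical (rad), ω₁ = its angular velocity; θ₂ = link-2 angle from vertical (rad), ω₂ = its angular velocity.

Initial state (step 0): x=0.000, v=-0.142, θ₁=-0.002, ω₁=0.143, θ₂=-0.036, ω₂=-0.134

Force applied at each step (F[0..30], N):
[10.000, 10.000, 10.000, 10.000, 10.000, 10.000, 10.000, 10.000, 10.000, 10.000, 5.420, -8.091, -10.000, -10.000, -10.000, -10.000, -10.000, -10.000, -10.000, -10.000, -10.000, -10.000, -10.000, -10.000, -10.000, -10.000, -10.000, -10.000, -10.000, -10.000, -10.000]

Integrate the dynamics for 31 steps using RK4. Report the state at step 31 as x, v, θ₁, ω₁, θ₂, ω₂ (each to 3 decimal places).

Answer: x=0.281, v=-0.209, θ₁=-0.577, ω₁=-1.653, θ₂=0.052, ω₂=1.330

Derivation:
apply F[0]=+10.000 → step 1: x=-0.002, v=-0.024, θ₁=-0.000, ω₁=0.030, θ₂=-0.039, ω₂=-0.148
apply F[1]=+10.000 → step 2: x=-0.001, v=0.094, θ₁=-0.001, ω₁=-0.082, θ₂=-0.042, ω₂=-0.164
apply F[2]=+10.000 → step 3: x=0.002, v=0.212, θ₁=-0.004, ω₁=-0.195, θ₂=-0.045, ω₂=-0.181
apply F[3]=+10.000 → step 4: x=0.007, v=0.330, θ₁=-0.009, ω₁=-0.309, θ₂=-0.049, ω₂=-0.197
apply F[4]=+10.000 → step 5: x=0.015, v=0.450, θ₁=-0.016, ω₁=-0.425, θ₂=-0.053, ω₂=-0.212
apply F[5]=+10.000 → step 6: x=0.026, v=0.571, θ₁=-0.026, ω₁=-0.546, θ₂=-0.058, ω₂=-0.226
apply F[6]=+10.000 → step 7: x=0.038, v=0.695, θ₁=-0.038, ω₁=-0.672, θ₂=-0.062, ω₂=-0.236
apply F[7]=+10.000 → step 8: x=0.053, v=0.820, θ₁=-0.053, ω₁=-0.803, θ₂=-0.067, ω₂=-0.243
apply F[8]=+10.000 → step 9: x=0.071, v=0.948, θ₁=-0.070, ω₁=-0.941, θ₂=-0.072, ω₂=-0.246
apply F[9]=+10.000 → step 10: x=0.091, v=1.078, θ₁=-0.090, ω₁=-1.087, θ₂=-0.077, ω₂=-0.245
apply F[10]=+5.420 → step 11: x=0.114, v=1.157, θ₁=-0.113, ω₁=-1.189, θ₂=-0.082, ω₂=-0.237
apply F[11]=-8.091 → step 12: x=0.136, v=1.083, θ₁=-0.136, ω₁=-1.144, θ₂=-0.086, ω₂=-0.223
apply F[12]=-10.000 → step 13: x=0.157, v=0.991, θ₁=-0.159, ω₁=-1.090, θ₂=-0.091, ω₂=-0.201
apply F[13]=-10.000 → step 14: x=0.176, v=0.902, θ₁=-0.180, ω₁=-1.046, θ₂=-0.094, ω₂=-0.172
apply F[14]=-10.000 → step 15: x=0.193, v=0.818, θ₁=-0.201, ω₁=-1.013, θ₂=-0.097, ω₂=-0.137
apply F[15]=-10.000 → step 16: x=0.208, v=0.738, θ₁=-0.221, ω₁=-0.991, θ₂=-0.100, ω₂=-0.095
apply F[16]=-10.000 → step 17: x=0.222, v=0.661, θ₁=-0.240, ω₁=-0.978, θ₂=-0.101, ω₂=-0.046
apply F[17]=-10.000 → step 18: x=0.235, v=0.587, θ₁=-0.260, ω₁=-0.975, θ₂=-0.102, ω₂=0.010
apply F[18]=-10.000 → step 19: x=0.246, v=0.517, θ₁=-0.279, ω₁=-0.981, θ₂=-0.101, ω₂=0.073
apply F[19]=-10.000 → step 20: x=0.256, v=0.449, θ₁=-0.299, ω₁=-0.996, θ₂=-0.099, ω₂=0.143
apply F[20]=-10.000 → step 21: x=0.264, v=0.383, θ₁=-0.319, ω₁=-1.021, θ₂=-0.095, ω₂=0.220
apply F[21]=-10.000 → step 22: x=0.271, v=0.320, θ₁=-0.340, ω₁=-1.053, θ₂=-0.090, ω₂=0.304
apply F[22]=-10.000 → step 23: x=0.277, v=0.259, θ₁=-0.361, ω₁=-1.095, θ₂=-0.083, ω₂=0.396
apply F[23]=-10.000 → step 24: x=0.281, v=0.200, θ₁=-0.384, ω₁=-1.144, θ₂=-0.074, ω₂=0.494
apply F[24]=-10.000 → step 25: x=0.285, v=0.141, θ₁=-0.407, ω₁=-1.201, θ₂=-0.063, ω₂=0.600
apply F[25]=-10.000 → step 26: x=0.287, v=0.084, θ₁=-0.432, ω₁=-1.264, θ₂=-0.050, ω₂=0.711
apply F[26]=-10.000 → step 27: x=0.288, v=0.027, θ₁=-0.458, ω₁=-1.334, θ₂=-0.034, ω₂=0.829
apply F[27]=-10.000 → step 28: x=0.288, v=-0.030, θ₁=-0.485, ω₁=-1.409, θ₂=-0.017, ω₂=0.950
apply F[28]=-10.000 → step 29: x=0.287, v=-0.089, θ₁=-0.514, ω₁=-1.488, θ₂=0.004, ω₂=1.075
apply F[29]=-10.000 → step 30: x=0.284, v=-0.148, θ₁=-0.545, ω₁=-1.569, θ₂=0.026, ω₂=1.203
apply F[30]=-10.000 → step 31: x=0.281, v=-0.209, θ₁=-0.577, ω₁=-1.653, θ₂=0.052, ω₂=1.330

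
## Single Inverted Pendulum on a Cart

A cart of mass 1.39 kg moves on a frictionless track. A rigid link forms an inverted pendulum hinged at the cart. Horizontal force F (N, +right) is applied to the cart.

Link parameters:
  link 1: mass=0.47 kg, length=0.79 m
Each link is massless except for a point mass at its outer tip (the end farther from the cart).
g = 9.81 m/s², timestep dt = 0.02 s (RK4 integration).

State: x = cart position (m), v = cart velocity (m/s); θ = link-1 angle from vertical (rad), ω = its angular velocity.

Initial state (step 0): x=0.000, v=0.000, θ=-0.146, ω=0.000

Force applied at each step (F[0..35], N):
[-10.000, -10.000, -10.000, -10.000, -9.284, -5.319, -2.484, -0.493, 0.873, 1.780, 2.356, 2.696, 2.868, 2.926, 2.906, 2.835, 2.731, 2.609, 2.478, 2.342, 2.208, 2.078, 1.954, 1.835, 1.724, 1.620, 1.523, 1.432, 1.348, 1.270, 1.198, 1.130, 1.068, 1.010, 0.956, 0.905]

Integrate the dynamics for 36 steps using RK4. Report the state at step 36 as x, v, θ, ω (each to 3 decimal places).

Answer: x=-0.263, v=-0.044, θ=0.040, ω=-0.043

Derivation:
apply F[0]=-10.000 → step 1: x=-0.001, v=-0.133, θ=-0.145, ω=0.131
apply F[1]=-10.000 → step 2: x=-0.005, v=-0.267, θ=-0.141, ω=0.263
apply F[2]=-10.000 → step 3: x=-0.012, v=-0.401, θ=-0.134, ω=0.397
apply F[3]=-10.000 → step 4: x=-0.021, v=-0.536, θ=-0.125, ω=0.534
apply F[4]=-9.284 → step 5: x=-0.033, v=-0.661, θ=-0.113, ω=0.662
apply F[5]=-5.319 → step 6: x=-0.047, v=-0.731, θ=-0.099, ω=0.724
apply F[6]=-2.484 → step 7: x=-0.062, v=-0.761, θ=-0.084, ω=0.738
apply F[7]=-0.493 → step 8: x=-0.077, v=-0.763, θ=-0.070, ω=0.722
apply F[8]=+0.873 → step 9: x=-0.093, v=-0.746, θ=-0.056, ω=0.686
apply F[9]=+1.780 → step 10: x=-0.107, v=-0.718, θ=-0.043, ω=0.637
apply F[10]=+2.356 → step 11: x=-0.121, v=-0.681, θ=-0.030, ω=0.582
apply F[11]=+2.696 → step 12: x=-0.134, v=-0.641, θ=-0.019, ω=0.525
apply F[12]=+2.868 → step 13: x=-0.147, v=-0.599, θ=-0.009, ω=0.468
apply F[13]=+2.926 → step 14: x=-0.158, v=-0.556, θ=-0.001, ω=0.413
apply F[14]=+2.906 → step 15: x=-0.169, v=-0.515, θ=0.007, ω=0.361
apply F[15]=+2.835 → step 16: x=-0.179, v=-0.475, θ=0.014, ω=0.313
apply F[16]=+2.731 → step 17: x=-0.188, v=-0.437, θ=0.020, ω=0.269
apply F[17]=+2.609 → step 18: x=-0.196, v=-0.401, θ=0.025, ω=0.229
apply F[18]=+2.478 → step 19: x=-0.204, v=-0.367, θ=0.029, ω=0.193
apply F[19]=+2.342 → step 20: x=-0.211, v=-0.335, θ=0.033, ω=0.161
apply F[20]=+2.208 → step 21: x=-0.218, v=-0.306, θ=0.035, ω=0.132
apply F[21]=+2.078 → step 22: x=-0.223, v=-0.278, θ=0.038, ω=0.106
apply F[22]=+1.954 → step 23: x=-0.229, v=-0.253, θ=0.040, ω=0.083
apply F[23]=+1.835 → step 24: x=-0.233, v=-0.229, θ=0.041, ω=0.063
apply F[24]=+1.724 → step 25: x=-0.238, v=-0.207, θ=0.042, ω=0.046
apply F[25]=+1.620 → step 26: x=-0.242, v=-0.186, θ=0.043, ω=0.031
apply F[26]=+1.523 → step 27: x=-0.245, v=-0.167, θ=0.044, ω=0.017
apply F[27]=+1.432 → step 28: x=-0.248, v=-0.150, θ=0.044, ω=0.006
apply F[28]=+1.348 → step 29: x=-0.251, v=-0.133, θ=0.044, ω=-0.004
apply F[29]=+1.270 → step 30: x=-0.254, v=-0.118, θ=0.044, ω=-0.013
apply F[30]=+1.198 → step 31: x=-0.256, v=-0.103, θ=0.043, ω=-0.020
apply F[31]=+1.130 → step 32: x=-0.258, v=-0.090, θ=0.043, ω=-0.026
apply F[32]=+1.068 → step 33: x=-0.260, v=-0.077, θ=0.042, ω=-0.032
apply F[33]=+1.010 → step 34: x=-0.261, v=-0.066, θ=0.042, ω=-0.036
apply F[34]=+0.956 → step 35: x=-0.262, v=-0.055, θ=0.041, ω=-0.040
apply F[35]=+0.905 → step 36: x=-0.263, v=-0.044, θ=0.040, ω=-0.043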